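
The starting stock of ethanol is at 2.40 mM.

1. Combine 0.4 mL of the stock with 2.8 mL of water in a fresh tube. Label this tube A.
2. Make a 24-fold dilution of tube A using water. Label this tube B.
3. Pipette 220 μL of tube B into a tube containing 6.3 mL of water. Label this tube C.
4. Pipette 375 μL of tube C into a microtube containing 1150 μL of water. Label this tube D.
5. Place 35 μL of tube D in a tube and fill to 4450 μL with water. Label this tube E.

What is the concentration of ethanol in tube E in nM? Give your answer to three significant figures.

Step 1: 0.4 mL + 2.8 mL = 3.2 mL total → factor 3.2/0.4 = 8
Step 2: 24-fold → factor 24
Step 3: 220 μL + 6.3 mL = 6520 μL total → factor 6520/220 = 29.636
Step 4: 375 μL + 1150 μL = 1525 μL total → factor 1525/375 = 4.0667
Step 5: 35 μL brought to 4450 μL → factor 4450/35 = 127.14
Overall dilution factor = 8 × 24 × 29.636 × 4.0667 × 127.14 = 2.9421 × 10^6
Final = 2.40 mM / 2.9421 × 10^6 = 8.157 × 10^-7 mM = 0.816 nM

0.816 nM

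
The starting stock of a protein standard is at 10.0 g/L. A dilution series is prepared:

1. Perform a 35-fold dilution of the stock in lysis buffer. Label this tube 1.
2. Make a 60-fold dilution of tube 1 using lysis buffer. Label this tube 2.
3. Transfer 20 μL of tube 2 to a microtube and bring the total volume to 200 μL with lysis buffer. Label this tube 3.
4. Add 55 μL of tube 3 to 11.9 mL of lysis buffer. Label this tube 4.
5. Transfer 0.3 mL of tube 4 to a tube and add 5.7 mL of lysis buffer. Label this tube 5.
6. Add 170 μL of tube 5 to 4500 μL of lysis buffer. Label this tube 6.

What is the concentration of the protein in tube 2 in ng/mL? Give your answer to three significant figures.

Step 1: 35-fold → factor 35
Step 2: 60-fold → factor 60
Dilution factor through tube 2 = 35 × 60 = 2100
[tube 2] = 10.0 g/L / 2100 = 0.004762 g/L = 4.76 × 10^3 ng/mL

4.76 × 10^3 ng/mL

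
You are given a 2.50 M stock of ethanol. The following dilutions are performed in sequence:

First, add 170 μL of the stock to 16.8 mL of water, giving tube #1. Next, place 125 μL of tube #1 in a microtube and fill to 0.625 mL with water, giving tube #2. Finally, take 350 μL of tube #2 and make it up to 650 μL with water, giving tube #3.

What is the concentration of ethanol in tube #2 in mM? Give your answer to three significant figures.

5.01 mM

Step 1: 170 μL + 16.8 mL = 16970 μL total → factor 16970/170 = 99.824
Step 2: 125 μL brought to 0.625 mL → factor 625/125 = 5
Dilution factor through tube #2 = 99.824 × 5 = 499.12
[tube #2] = 2.50 M / 499.12 = 0.005009 M = 5.01 mM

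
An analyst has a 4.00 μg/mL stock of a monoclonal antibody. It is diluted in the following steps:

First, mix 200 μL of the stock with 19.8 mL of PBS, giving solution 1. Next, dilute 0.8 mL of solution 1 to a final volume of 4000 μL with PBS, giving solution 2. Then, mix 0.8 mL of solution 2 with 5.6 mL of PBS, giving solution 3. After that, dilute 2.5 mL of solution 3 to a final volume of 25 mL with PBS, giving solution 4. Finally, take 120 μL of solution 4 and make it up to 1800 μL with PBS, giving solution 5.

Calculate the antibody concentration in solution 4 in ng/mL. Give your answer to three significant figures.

Step 1: 200 μL + 19.8 mL = 20000 μL total → factor 20000/200 = 100
Step 2: 0.8 mL brought to 4000 μL → factor 4/0.8 = 5
Step 3: 0.8 mL + 5.6 mL = 6.4 mL total → factor 6.4/0.8 = 8
Step 4: 2.5 mL brought to 25 mL → factor 25/2.5 = 10
Dilution factor through solution 4 = 100 × 5 × 8 × 10 = 40000
[solution 4] = 4.00 μg/mL / 40000 = 0.0001000 μg/mL = 0.100 ng/mL

0.100 ng/mL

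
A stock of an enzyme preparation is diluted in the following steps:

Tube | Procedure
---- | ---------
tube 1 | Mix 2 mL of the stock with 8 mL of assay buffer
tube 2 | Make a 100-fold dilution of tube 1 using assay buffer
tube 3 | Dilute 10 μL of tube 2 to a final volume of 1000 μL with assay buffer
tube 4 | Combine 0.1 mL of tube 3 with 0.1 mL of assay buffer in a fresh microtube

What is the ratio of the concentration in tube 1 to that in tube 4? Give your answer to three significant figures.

2.00 × 10^4

Step 1: 2 mL + 8 mL = 10 mL total → factor 10/2 = 5
Step 2: 100-fold → factor 100
Step 3: 10 μL brought to 1000 μL → factor 1000/10 = 100
Step 4: 0.1 mL + 0.1 mL = 0.2 mL total → factor 0.2/0.1 = 2
Dilution factor to tube 1 = 5; to tube 4 = 1 × 10^5
[tube 1]/[tube 4] = (factor to tube 4)/(factor to tube 1) = 1 × 10^5/5 = 2.00 × 10^4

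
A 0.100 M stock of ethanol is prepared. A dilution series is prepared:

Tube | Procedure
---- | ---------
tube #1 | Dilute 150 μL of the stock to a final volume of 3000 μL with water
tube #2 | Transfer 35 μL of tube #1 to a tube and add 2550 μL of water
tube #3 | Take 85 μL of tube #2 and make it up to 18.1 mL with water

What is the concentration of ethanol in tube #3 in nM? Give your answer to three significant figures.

Step 1: 150 μL brought to 3000 μL → factor 3000/150 = 20
Step 2: 35 μL + 2550 μL = 2585 μL total → factor 2585/35 = 73.857
Step 3: 85 μL brought to 18.1 mL → factor 18100/85 = 212.94
Overall dilution factor = 20 × 73.857 × 212.94 = 3.1454 × 10^5
Final = 0.100 M / 3.1454 × 10^5 = 3.179 × 10^-7 M = 318 nM

318 nM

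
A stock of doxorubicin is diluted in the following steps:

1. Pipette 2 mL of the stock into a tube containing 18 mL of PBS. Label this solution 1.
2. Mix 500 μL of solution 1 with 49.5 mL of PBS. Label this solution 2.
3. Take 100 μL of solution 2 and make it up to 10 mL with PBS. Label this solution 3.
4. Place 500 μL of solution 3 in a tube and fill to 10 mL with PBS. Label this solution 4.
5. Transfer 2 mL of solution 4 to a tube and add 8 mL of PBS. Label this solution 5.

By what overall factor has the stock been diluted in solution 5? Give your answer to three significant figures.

Step 1: 2 mL + 18 mL = 20 mL total → factor 20/2 = 10
Step 2: 500 μL + 49.5 mL = 50000 μL total → factor 50000/500 = 100
Step 3: 100 μL brought to 10 mL → factor 10000/100 = 100
Step 4: 500 μL brought to 10 mL → factor 10000/500 = 20
Step 5: 2 mL + 8 mL = 10 mL total → factor 10/2 = 5
Overall dilution factor = 10 × 100 × 100 × 20 × 5 = 1 × 10^7

1.00 × 10^7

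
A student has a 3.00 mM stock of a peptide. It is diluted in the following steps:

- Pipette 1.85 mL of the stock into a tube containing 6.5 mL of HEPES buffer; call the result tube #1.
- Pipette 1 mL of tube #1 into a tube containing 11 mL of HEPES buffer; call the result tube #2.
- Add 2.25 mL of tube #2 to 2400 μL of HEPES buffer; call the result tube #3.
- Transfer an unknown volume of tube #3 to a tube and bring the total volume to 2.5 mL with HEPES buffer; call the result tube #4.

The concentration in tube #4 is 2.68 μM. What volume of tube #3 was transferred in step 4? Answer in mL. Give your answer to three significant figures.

Step 1: 1.85 mL + 6.5 mL = 8.35 mL total → factor 8.35/1.85 = 4.5135
Step 2: 1 mL + 11 mL = 12 mL total → factor 12/1 = 12
Step 3: 2.25 mL + 2400 μL = 4.65 mL total → factor 4.65/2.25 = 2.0667
Step 4: v brought to 2.5 mL → factor = 2.5 mL/v
Product of known-step factors = 111.94
Overall factor = 3.00 mM / (2.68 μM) = 1119.4
Step-4 factor = 1119.4 / 111.94 = 10
v = 2.5 mL / 10 = 0.250 mL

0.250 mL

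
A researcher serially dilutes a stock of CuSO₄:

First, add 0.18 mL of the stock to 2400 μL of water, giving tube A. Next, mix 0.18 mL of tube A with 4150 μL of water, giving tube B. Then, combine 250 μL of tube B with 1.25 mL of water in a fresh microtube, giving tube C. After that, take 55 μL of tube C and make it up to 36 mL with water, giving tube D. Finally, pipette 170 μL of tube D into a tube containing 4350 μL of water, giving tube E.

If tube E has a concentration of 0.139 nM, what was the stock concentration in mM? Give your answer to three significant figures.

5.00 mM

Step 1: 0.18 mL + 2400 μL = 2.58 mL total → factor 2.58/0.18 = 14.333
Step 2: 0.18 mL + 4150 μL = 4.33 mL total → factor 4.33/0.18 = 24.056
Step 3: 250 μL + 1.25 mL = 1500 μL total → factor 1500/250 = 6
Step 4: 55 μL brought to 36 mL → factor 36000/55 = 654.55
Step 5: 170 μL + 4350 μL = 4520 μL total → factor 4520/170 = 26.588
Overall dilution factor = 14.333 × 24.056 × 6 × 654.55 × 26.588 = 3.6003 × 10^7
Stock = 0.139 nM × 3.6003 × 10^7 = 5.004 × 10^6 nM = 5.00 mM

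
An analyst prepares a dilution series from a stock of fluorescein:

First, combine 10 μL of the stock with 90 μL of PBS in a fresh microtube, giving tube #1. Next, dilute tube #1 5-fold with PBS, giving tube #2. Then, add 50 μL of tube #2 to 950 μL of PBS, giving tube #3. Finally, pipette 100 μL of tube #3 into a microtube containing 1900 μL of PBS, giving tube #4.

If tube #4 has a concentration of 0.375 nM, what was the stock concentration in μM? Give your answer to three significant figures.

7.50 μM

Step 1: 10 μL + 90 μL = 100 μL total → factor 100/10 = 10
Step 2: 5-fold → factor 5
Step 3: 50 μL + 950 μL = 1000 μL total → factor 1000/50 = 20
Step 4: 100 μL + 1900 μL = 2000 μL total → factor 2000/100 = 20
Overall dilution factor = 10 × 5 × 20 × 20 = 20000
Stock = 0.375 nM × 20000 = 7500 nM = 7.50 μM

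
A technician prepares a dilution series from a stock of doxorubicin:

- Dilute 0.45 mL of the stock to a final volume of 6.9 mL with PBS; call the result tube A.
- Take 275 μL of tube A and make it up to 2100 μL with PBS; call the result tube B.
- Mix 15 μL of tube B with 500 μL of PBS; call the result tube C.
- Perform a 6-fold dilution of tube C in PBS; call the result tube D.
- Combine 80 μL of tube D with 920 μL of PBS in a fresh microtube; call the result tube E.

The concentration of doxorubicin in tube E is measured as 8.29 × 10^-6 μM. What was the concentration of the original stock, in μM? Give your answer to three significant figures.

2.50 μM

Step 1: 0.45 mL brought to 6.9 mL → factor 6.9/0.45 = 15.333
Step 2: 275 μL brought to 2100 μL → factor 2100/275 = 7.6364
Step 3: 15 μL + 500 μL = 515 μL total → factor 515/15 = 34.333
Step 4: 6-fold → factor 6
Step 5: 80 μL + 920 μL = 1000 μL total → factor 1000/80 = 12.5
Overall dilution factor = 15.333 × 7.6364 × 34.333 × 6 × 12.5 = 3.0151 × 10^5
Stock = 8.29 × 10^-6 μM × 3.0151 × 10^5 = 2.50 μM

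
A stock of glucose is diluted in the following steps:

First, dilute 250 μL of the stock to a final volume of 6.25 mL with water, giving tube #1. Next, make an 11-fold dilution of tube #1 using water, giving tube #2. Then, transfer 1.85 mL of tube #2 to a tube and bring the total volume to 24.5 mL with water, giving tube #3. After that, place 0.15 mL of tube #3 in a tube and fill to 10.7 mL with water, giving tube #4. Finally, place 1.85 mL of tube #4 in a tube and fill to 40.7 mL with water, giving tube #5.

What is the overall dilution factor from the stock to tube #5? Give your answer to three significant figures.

Step 1: 250 μL brought to 6.25 mL → factor 6250/250 = 25
Step 2: 11-fold → factor 11
Step 3: 1.85 mL brought to 24.5 mL → factor 24.5/1.85 = 13.243
Step 4: 0.15 mL brought to 10.7 mL → factor 10.7/0.15 = 71.333
Step 5: 1.85 mL brought to 40.7 mL → factor 40.7/1.85 = 22
Overall dilution factor = 25 × 11 × 13.243 × 71.333 × 22 = 5.7153 × 10^6

5.72 × 10^6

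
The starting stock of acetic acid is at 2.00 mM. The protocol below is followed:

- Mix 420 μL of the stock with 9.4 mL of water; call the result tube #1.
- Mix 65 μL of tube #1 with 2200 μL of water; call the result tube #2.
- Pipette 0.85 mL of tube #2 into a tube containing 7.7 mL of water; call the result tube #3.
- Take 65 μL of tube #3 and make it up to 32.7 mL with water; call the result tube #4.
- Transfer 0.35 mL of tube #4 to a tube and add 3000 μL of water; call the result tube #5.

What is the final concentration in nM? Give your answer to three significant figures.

Step 1: 420 μL + 9.4 mL = 9820 μL total → factor 9820/420 = 23.381
Step 2: 65 μL + 2200 μL = 2265 μL total → factor 2265/65 = 34.846
Step 3: 0.85 mL + 7.7 mL = 8.55 mL total → factor 8.55/0.85 = 10.059
Step 4: 65 μL brought to 32.7 mL → factor 32700/65 = 503.08
Step 5: 0.35 mL + 3000 μL = 3.35 mL total → factor 3.35/0.35 = 9.5714
Overall dilution factor = 23.381 × 34.846 × 10.059 × 503.08 × 9.5714 = 3.9462 × 10^7
Final = 2.00 mM / 3.9462 × 10^7 = 5.068 × 10^-8 mM = 0.0507 nM

0.0507 nM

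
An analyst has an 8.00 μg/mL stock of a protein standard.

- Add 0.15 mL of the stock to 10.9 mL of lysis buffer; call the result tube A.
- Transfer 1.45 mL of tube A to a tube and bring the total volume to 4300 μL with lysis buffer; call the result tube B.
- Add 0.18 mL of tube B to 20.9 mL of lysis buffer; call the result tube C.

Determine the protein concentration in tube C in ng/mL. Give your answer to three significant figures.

Step 1: 0.15 mL + 10.9 mL = 11.05 mL total → factor 11.05/0.15 = 73.667
Step 2: 1.45 mL brought to 4300 μL → factor 4.3/1.45 = 2.9655
Step 3: 0.18 mL + 20.9 mL = 21.08 mL total → factor 21.08/0.18 = 117.11
Overall dilution factor = 73.667 × 2.9655 × 117.11 = 25584
Final = 8.00 μg/mL / 25584 = 0.0003127 μg/mL = 0.313 ng/mL

0.313 ng/mL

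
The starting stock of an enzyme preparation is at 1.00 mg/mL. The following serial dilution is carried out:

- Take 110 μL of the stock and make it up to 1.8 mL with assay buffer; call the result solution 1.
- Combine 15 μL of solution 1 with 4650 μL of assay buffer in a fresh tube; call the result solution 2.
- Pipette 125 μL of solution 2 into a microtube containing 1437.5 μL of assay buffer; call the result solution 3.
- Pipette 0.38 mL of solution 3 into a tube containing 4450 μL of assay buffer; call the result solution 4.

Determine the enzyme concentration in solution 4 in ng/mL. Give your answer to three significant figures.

Step 1: 110 μL brought to 1.8 mL → factor 1800/110 = 16.364
Step 2: 15 μL + 4650 μL = 4665 μL total → factor 4665/15 = 311
Step 3: 125 μL + 1437.5 μL = 1562.5 μL total → factor 1562.5/125 = 12.5
Step 4: 0.38 mL + 4450 μL = 4.83 mL total → factor 4.83/0.38 = 12.711
Overall dilution factor = 16.364 × 311 × 12.5 × 12.711 = 8.0856 × 10^5
Final = 1.00 mg/mL / 8.0856 × 10^5 = 1.237 × 10^-6 mg/mL = 1.24 ng/mL

1.24 ng/mL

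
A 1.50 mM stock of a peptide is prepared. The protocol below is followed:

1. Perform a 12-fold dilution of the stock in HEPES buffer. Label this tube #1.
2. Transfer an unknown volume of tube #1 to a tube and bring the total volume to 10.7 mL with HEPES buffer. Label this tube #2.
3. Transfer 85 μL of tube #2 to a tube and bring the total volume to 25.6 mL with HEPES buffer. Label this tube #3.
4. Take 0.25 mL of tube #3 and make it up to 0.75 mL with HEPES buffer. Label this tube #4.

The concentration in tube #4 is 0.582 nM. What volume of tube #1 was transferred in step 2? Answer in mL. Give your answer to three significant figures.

0.0450 mL

Step 1: 12-fold → factor 12
Step 2: v brought to 10.7 mL → factor = 10.7 mL/v
Step 3: 85 μL brought to 25.6 mL → factor 25600/85 = 301.18
Step 4: 0.25 mL brought to 0.75 mL → factor 0.75/0.25 = 3
Product of known-step factors = 10842
Overall factor = 1.50 mM / (0.582 nM) = 2.5773 × 10^6
Step-2 factor = 2.5773 × 10^6 / 10842 = 237.71
v = 10.7 mL / 237.71 = 0.0450 mL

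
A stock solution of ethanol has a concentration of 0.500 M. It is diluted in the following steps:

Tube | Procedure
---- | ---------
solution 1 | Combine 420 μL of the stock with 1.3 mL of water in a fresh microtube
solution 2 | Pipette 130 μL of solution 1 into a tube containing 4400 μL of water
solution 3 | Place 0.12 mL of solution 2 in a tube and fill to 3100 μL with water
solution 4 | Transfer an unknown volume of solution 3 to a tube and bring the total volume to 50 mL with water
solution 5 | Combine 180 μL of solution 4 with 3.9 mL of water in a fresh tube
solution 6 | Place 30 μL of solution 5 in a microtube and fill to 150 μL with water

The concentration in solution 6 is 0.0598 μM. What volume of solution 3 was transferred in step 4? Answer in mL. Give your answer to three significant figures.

Step 1: 420 μL + 1.3 mL = 1720 μL total → factor 1720/420 = 4.0952
Step 2: 130 μL + 4400 μL = 4530 μL total → factor 4530/130 = 34.846
Step 3: 0.12 mL brought to 3100 μL → factor 3.1/0.12 = 25.833
Step 4: v brought to 50 mL → factor = 50 mL/v
Step 5: 180 μL + 3.9 mL = 4080 μL total → factor 4080/180 = 22.667
Step 6: 30 μL brought to 150 μL → factor 150/30 = 5
Product of known-step factors = 4.178 × 10^5
Overall factor = 0.500 M / (0.0598 μM) = 8.3612 × 10^6
Step-4 factor = 8.3612 × 10^6 / 4.178 × 10^5 = 20.012
v = 50 mL / 20.012 = 2.50 mL

2.50 mL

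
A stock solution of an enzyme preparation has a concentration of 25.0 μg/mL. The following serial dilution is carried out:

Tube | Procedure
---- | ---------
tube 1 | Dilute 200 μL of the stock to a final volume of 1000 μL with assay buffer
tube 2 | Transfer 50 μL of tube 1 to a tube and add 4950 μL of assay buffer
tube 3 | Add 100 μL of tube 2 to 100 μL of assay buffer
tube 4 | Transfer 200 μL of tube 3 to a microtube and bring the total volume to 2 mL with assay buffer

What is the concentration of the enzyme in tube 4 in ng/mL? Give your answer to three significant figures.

2.50 ng/mL

Step 1: 200 μL brought to 1000 μL → factor 1000/200 = 5
Step 2: 50 μL + 4950 μL = 5000 μL total → factor 5000/50 = 100
Step 3: 100 μL + 100 μL = 200 μL total → factor 200/100 = 2
Step 4: 200 μL brought to 2 mL → factor 2000/200 = 10
Overall dilution factor = 5 × 100 × 2 × 10 = 10000
Final = 25.0 μg/mL / 10000 = 0.002500 μg/mL = 2.50 ng/mL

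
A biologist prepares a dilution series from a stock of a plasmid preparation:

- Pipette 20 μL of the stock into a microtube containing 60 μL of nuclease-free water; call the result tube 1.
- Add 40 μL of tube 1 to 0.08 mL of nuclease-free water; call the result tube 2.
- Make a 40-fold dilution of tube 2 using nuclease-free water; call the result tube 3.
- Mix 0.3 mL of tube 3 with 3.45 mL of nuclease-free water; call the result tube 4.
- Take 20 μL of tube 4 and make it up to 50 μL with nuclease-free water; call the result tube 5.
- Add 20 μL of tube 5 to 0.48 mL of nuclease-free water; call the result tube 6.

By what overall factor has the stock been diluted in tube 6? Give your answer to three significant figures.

Step 1: 20 μL + 60 μL = 80 μL total → factor 80/20 = 4
Step 2: 40 μL + 0.08 mL = 120 μL total → factor 120/40 = 3
Step 3: 40-fold → factor 40
Step 4: 0.3 mL + 3.45 mL = 3.75 mL total → factor 3.75/0.3 = 12.5
Step 5: 20 μL brought to 50 μL → factor 50/20 = 2.5
Step 6: 20 μL + 0.48 mL = 500 μL total → factor 500/20 = 25
Overall dilution factor = 4 × 3 × 40 × 12.5 × 2.5 × 25 = 3.75 × 10^5

3.75 × 10^5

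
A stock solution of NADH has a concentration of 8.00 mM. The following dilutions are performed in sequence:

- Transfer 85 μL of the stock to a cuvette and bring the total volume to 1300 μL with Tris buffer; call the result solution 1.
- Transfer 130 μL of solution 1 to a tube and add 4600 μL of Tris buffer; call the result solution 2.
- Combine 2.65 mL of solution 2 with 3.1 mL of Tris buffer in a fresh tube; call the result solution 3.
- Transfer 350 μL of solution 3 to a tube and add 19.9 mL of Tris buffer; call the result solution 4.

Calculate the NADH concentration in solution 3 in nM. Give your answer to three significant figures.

Step 1: 85 μL brought to 1300 μL → factor 1300/85 = 15.294
Step 2: 130 μL + 4600 μL = 4730 μL total → factor 4730/130 = 36.385
Step 3: 2.65 mL + 3.1 mL = 5.75 mL total → factor 5.75/2.65 = 2.1698
Dilution factor through solution 3 = 15.294 × 36.385 × 2.1698 = 1207.4
[solution 3] = 8.00 mM / 1207.4 = 0.006626 mM = 6.63 × 10^3 nM

6.63 × 10^3 nM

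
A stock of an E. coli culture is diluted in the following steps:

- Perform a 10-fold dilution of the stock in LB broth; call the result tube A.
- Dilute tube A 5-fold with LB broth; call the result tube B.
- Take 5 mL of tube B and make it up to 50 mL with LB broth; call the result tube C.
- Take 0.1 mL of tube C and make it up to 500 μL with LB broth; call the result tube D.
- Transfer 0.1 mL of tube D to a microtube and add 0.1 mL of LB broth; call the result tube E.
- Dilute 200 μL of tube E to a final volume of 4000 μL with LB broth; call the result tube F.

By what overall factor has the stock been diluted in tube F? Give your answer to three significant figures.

1.00 × 10^5

Step 1: 10-fold → factor 10
Step 2: 5-fold → factor 5
Step 3: 5 mL brought to 50 mL → factor 50/5 = 10
Step 4: 0.1 mL brought to 500 μL → factor 0.5/0.1 = 5
Step 5: 0.1 mL + 0.1 mL = 0.2 mL total → factor 0.2/0.1 = 2
Step 6: 200 μL brought to 4000 μL → factor 4000/200 = 20
Overall dilution factor = 10 × 5 × 10 × 5 × 2 × 20 = 1 × 10^5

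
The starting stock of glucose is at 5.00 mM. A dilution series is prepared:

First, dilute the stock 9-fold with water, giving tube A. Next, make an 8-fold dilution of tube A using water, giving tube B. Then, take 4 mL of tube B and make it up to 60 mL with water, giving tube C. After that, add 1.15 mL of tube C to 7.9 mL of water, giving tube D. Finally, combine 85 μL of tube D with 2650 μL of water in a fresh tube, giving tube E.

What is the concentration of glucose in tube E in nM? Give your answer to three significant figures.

Step 1: 9-fold → factor 9
Step 2: 8-fold → factor 8
Step 3: 4 mL brought to 60 mL → factor 60/4 = 15
Step 4: 1.15 mL + 7.9 mL = 9.05 mL total → factor 9.05/1.15 = 7.8696
Step 5: 85 μL + 2650 μL = 2735 μL total → factor 2735/85 = 32.176
Overall dilution factor = 9 × 8 × 15 × 7.8696 × 32.176 = 2.7347 × 10^5
Final = 5.00 mM / 2.7347 × 10^5 = 1.828 × 10^-5 mM = 18.3 nM

18.3 nM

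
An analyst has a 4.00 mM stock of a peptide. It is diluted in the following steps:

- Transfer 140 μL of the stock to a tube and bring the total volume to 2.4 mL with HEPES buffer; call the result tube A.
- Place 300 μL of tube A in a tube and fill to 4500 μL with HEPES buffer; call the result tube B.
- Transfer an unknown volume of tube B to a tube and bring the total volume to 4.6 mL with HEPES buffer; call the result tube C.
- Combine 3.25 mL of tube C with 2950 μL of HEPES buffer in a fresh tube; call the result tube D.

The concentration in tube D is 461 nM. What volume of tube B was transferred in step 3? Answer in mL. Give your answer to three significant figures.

0.260 mL

Step 1: 140 μL brought to 2.4 mL → factor 2400/140 = 17.143
Step 2: 300 μL brought to 4500 μL → factor 4500/300 = 15
Step 3: v brought to 4.6 mL → factor = 4.6 mL/v
Step 4: 3.25 mL + 2950 μL = 6.2 mL total → factor 6.2/3.25 = 1.9077
Product of known-step factors = 490.55
Overall factor = 4.00 mM / (461 nM) = 8676.8
Step-3 factor = 8676.8 / 490.55 = 17.688
v = 4.6 mL / 17.688 = 0.260 mL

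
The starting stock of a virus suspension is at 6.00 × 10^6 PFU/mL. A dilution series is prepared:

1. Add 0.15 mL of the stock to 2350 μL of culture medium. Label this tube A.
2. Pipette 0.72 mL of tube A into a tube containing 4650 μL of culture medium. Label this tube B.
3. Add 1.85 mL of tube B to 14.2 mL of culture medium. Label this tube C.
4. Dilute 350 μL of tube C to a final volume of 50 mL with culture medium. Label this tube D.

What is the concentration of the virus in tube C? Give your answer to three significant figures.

5.56 × 10^3 PFU/mL

Step 1: 0.15 mL + 2350 μL = 2.5 mL total → factor 2.5/0.15 = 16.667
Step 2: 0.72 mL + 4650 μL = 5.37 mL total → factor 5.37/0.72 = 7.4583
Step 3: 1.85 mL + 14.2 mL = 16.05 mL total → factor 16.05/1.85 = 8.6757
Dilution factor through tube C = 16.667 × 7.4583 × 8.6757 = 1078.4
[tube C] = 6.00 × 10^6 PFU/mL / 1078.4 = 5.56 × 10^3 PFU/mL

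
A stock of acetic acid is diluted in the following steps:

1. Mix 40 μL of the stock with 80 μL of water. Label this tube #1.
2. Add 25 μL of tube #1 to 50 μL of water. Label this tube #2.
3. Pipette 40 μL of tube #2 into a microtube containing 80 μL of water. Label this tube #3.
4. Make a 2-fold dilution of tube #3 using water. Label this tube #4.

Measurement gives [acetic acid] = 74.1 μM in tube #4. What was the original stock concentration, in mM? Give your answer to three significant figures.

Step 1: 40 μL + 80 μL = 120 μL total → factor 120/40 = 3
Step 2: 25 μL + 50 μL = 75 μL total → factor 75/25 = 3
Step 3: 40 μL + 80 μL = 120 μL total → factor 120/40 = 3
Step 4: 2-fold → factor 2
Overall dilution factor = 3 × 3 × 3 × 2 = 54
Stock = 74.1 μM × 54 = 4001 μM = 4.00 mM

4.00 mM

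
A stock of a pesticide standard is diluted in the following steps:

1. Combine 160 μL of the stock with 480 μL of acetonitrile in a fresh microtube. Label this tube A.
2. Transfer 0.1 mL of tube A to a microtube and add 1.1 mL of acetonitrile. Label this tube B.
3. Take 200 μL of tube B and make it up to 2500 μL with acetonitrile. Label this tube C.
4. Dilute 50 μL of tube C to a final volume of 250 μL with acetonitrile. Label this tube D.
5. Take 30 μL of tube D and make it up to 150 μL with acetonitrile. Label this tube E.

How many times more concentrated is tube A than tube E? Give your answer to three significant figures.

Step 1: 160 μL + 480 μL = 640 μL total → factor 640/160 = 4
Step 2: 0.1 mL + 1.1 mL = 1.2 mL total → factor 1.2/0.1 = 12
Step 3: 200 μL brought to 2500 μL → factor 2500/200 = 12.5
Step 4: 50 μL brought to 250 μL → factor 250/50 = 5
Step 5: 30 μL brought to 150 μL → factor 150/30 = 5
Dilution factor to tube A = 4; to tube E = 15000
[tube A]/[tube E] = (factor to tube E)/(factor to tube A) = 15000/4 = 3.75 × 10^3

3.75 × 10^3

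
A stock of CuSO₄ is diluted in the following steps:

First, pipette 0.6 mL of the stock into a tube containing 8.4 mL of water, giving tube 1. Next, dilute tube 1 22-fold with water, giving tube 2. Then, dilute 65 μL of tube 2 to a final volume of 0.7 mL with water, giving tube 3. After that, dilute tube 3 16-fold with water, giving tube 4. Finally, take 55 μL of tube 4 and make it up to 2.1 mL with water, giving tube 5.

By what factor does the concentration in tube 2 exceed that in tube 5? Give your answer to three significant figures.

6.58 × 10^3

Step 1: 0.6 mL + 8.4 mL = 9 mL total → factor 9/0.6 = 15
Step 2: 22-fold → factor 22
Step 3: 65 μL brought to 0.7 mL → factor 700/65 = 10.769
Step 4: 16-fold → factor 16
Step 5: 55 μL brought to 2.1 mL → factor 2100/55 = 38.182
Dilution factor to tube 2 = 330; to tube 5 = 2.1711 × 10^6
[tube 2]/[tube 5] = (factor to tube 5)/(factor to tube 2) = 2.1711 × 10^6/330 = 6.58 × 10^3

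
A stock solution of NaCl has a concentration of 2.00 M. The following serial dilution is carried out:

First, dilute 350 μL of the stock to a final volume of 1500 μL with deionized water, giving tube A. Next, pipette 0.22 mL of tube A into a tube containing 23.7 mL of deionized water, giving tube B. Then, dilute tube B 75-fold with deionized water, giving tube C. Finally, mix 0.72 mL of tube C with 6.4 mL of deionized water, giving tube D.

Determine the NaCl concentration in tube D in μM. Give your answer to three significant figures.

5.79 μM

Step 1: 350 μL brought to 1500 μL → factor 1500/350 = 4.2857
Step 2: 0.22 mL + 23.7 mL = 23.92 mL total → factor 23.92/0.22 = 108.73
Step 3: 75-fold → factor 75
Step 4: 0.72 mL + 6.4 mL = 7.12 mL total → factor 7.12/0.72 = 9.8889
Overall dilution factor = 4.2857 × 108.73 × 75 × 9.8889 = 3.456 × 10^5
Final = 2.00 M / 3.456 × 10^5 = 5.787 × 10^-6 M = 5.79 μM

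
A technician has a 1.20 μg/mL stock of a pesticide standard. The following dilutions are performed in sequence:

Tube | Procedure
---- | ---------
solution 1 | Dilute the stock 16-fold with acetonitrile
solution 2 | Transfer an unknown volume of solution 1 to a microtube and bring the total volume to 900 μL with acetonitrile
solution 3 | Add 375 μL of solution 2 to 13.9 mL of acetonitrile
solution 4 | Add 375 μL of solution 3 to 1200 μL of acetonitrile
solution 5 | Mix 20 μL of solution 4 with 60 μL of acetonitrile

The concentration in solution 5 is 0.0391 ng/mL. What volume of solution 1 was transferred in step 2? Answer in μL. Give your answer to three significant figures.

300 μL

Step 1: 16-fold → factor 16
Step 2: v brought to 900 μL → factor = 900 μL/v
Step 3: 375 μL + 13.9 mL = 14275 μL total → factor 14275/375 = 38.067
Step 4: 375 μL + 1200 μL = 1575 μL total → factor 1575/375 = 4.2
Step 5: 20 μL + 60 μL = 80 μL total → factor 80/20 = 4
Product of known-step factors = 10232
Overall factor = 1.20 μg/mL / (0.0391 ng/mL) = 30691
Step-2 factor = 30691 / 10232 = 2.9994
v = 900 μL / 2.9994 = 300 μL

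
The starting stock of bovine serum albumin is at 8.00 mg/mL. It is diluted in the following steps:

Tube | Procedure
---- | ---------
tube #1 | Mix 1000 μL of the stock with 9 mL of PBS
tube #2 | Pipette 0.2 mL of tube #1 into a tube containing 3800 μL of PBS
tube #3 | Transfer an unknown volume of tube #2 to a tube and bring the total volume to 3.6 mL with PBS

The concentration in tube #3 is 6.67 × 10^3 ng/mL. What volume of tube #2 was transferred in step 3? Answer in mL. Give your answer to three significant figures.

0.600 mL

Step 1: 1000 μL + 9 mL = 10000 μL total → factor 10000/1000 = 10
Step 2: 0.2 mL + 3800 μL = 4 mL total → factor 4/0.2 = 20
Step 3: v brought to 3.6 mL → factor = 3.6 mL/v
Product of known-step factors = 200
Overall factor = 8.00 mg/mL / (6.67 × 10^3 ng/mL) = 1199.4
Step-3 factor = 1199.4 / 200 = 5.997
v = 3.6 mL / 5.997 = 0.600 mL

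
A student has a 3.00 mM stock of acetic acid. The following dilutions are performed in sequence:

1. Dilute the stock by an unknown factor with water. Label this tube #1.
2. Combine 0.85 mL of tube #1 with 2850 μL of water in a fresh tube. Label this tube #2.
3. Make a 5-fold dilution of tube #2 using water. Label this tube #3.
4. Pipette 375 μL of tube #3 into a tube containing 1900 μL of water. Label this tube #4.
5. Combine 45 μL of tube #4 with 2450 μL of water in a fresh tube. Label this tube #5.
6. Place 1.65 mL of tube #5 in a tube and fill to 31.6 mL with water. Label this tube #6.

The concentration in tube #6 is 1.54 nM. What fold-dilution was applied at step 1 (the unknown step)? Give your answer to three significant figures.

Step 1: unknown factor x
Step 2: 0.85 mL + 2850 μL = 3.7 mL total → factor 3.7/0.85 = 4.3529
Step 3: 5-fold → factor 5
Step 4: 375 μL + 1900 μL = 2275 μL total → factor 2275/375 = 6.0667
Step 5: 45 μL + 2450 μL = 2495 μL total → factor 2495/45 = 55.444
Step 6: 1.65 mL brought to 31.6 mL → factor 31.6/1.65 = 19.152
Product of known-step factors = 1.4021 × 10^5
Overall factor = 3.00 mM / (1.54 nM) = 1.9481 × 10^6
x = 1.9481 × 10^6 / 1.4021 × 10^5 = 13.9

13.9-fold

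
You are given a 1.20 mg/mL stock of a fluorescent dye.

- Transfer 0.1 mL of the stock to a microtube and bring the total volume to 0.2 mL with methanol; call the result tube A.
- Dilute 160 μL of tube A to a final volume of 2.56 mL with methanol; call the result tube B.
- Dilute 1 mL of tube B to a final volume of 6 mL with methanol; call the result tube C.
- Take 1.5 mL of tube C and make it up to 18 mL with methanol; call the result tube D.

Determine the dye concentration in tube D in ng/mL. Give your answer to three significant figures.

Step 1: 0.1 mL brought to 0.2 mL → factor 0.2/0.1 = 2
Step 2: 160 μL brought to 2.56 mL → factor 2560/160 = 16
Step 3: 1 mL brought to 6 mL → factor 6/1 = 6
Step 4: 1.5 mL brought to 18 mL → factor 18/1.5 = 12
Overall dilution factor = 2 × 16 × 6 × 12 = 2304
Final = 1.20 mg/mL / 2304 = 0.0005208 mg/mL = 521 ng/mL

521 ng/mL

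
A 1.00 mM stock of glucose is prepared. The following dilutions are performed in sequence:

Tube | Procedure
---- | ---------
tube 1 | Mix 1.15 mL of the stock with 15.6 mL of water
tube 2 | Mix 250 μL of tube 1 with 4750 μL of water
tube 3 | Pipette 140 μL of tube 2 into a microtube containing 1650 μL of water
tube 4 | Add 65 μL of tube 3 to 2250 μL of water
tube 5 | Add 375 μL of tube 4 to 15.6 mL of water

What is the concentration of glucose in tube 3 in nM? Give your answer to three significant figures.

Step 1: 1.15 mL + 15.6 mL = 16.75 mL total → factor 16.75/1.15 = 14.565
Step 2: 250 μL + 4750 μL = 5000 μL total → factor 5000/250 = 20
Step 3: 140 μL + 1650 μL = 1790 μL total → factor 1790/140 = 12.786
Dilution factor through tube 3 = 14.565 × 20 × 12.786 = 3724.5
[tube 3] = 1.00 mM / 3724.5 = 0.0002685 mM = 268 nM

268 nM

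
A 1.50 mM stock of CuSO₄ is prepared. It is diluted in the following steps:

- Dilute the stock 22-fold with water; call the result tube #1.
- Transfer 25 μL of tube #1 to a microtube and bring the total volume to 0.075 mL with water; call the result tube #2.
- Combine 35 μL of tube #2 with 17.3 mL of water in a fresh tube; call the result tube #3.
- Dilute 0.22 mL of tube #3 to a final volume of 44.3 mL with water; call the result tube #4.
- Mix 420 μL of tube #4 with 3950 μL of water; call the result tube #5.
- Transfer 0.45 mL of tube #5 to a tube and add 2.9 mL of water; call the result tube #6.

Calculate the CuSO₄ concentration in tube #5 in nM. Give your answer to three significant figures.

Step 1: 22-fold → factor 22
Step 2: 25 μL brought to 0.075 mL → factor 75/25 = 3
Step 3: 35 μL + 17.3 mL = 17335 μL total → factor 17335/35 = 495.29
Step 4: 0.22 mL brought to 44.3 mL → factor 44.3/0.22 = 201.36
Step 5: 420 μL + 3950 μL = 4370 μL total → factor 4370/420 = 10.405
Dilution factor through tube #5 = 22 × 3 × 495.29 × 201.36 × 10.405 = 6.8488 × 10^7
[tube #5] = 1.50 mM / 6.8488 × 10^7 = 2.190 × 10^-8 mM = 0.0219 nM

0.0219 nM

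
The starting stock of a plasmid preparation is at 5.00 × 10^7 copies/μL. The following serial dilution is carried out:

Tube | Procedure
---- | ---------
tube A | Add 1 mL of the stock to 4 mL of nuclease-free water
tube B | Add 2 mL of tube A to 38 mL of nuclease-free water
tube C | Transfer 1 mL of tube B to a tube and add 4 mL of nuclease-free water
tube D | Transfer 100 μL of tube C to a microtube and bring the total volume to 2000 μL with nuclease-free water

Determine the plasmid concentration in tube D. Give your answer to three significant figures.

5.00 × 10^3 copies/μL

Step 1: 1 mL + 4 mL = 5 mL total → factor 5/1 = 5
Step 2: 2 mL + 38 mL = 40 mL total → factor 40/2 = 20
Step 3: 1 mL + 4 mL = 5 mL total → factor 5/1 = 5
Step 4: 100 μL brought to 2000 μL → factor 2000/100 = 20
Overall dilution factor = 5 × 20 × 5 × 20 = 10000
Final = 5.00 × 10^7 copies/μL / 10000 = 5.00 × 10^3 copies/μL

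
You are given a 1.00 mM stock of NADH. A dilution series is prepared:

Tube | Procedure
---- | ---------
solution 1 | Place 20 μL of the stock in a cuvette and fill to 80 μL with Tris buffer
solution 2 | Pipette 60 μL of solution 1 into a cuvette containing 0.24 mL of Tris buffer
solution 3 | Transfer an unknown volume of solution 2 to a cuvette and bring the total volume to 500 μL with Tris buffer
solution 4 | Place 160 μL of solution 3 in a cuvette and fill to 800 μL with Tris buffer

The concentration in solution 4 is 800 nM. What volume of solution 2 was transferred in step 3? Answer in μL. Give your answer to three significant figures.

Step 1: 20 μL brought to 80 μL → factor 80/20 = 4
Step 2: 60 μL + 0.24 mL = 300 μL total → factor 300/60 = 5
Step 3: v brought to 500 μL → factor = 500 μL/v
Step 4: 160 μL brought to 800 μL → factor 800/160 = 5
Product of known-step factors = 100
Overall factor = 1.00 mM / (800 nM) = 1250
Step-3 factor = 1250 / 100 = 12.5
v = 500 μL / 12.5 = 40.0 μL

40.0 μL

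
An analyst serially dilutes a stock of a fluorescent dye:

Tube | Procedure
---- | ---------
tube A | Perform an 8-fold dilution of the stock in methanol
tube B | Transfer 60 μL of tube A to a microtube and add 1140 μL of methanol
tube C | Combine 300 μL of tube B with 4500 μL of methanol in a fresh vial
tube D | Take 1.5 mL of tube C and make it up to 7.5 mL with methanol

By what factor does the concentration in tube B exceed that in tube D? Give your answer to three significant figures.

80.0

Step 1: 8-fold → factor 8
Step 2: 60 μL + 1140 μL = 1200 μL total → factor 1200/60 = 20
Step 3: 300 μL + 4500 μL = 4800 μL total → factor 4800/300 = 16
Step 4: 1.5 mL brought to 7.5 mL → factor 7.5/1.5 = 5
Dilution factor to tube B = 160; to tube D = 12800
[tube B]/[tube D] = (factor to tube D)/(factor to tube B) = 12800/160 = 80.0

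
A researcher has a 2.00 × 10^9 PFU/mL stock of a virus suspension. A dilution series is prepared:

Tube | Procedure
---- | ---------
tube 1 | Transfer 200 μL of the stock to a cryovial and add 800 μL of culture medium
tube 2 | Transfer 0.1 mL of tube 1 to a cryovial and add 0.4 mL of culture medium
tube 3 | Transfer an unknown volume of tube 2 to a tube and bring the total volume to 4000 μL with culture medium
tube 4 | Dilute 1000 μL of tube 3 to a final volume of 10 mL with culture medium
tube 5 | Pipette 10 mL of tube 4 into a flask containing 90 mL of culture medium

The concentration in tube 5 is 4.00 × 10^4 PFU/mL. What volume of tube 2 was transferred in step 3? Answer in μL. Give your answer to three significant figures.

200 μL

Step 1: 200 μL + 800 μL = 1000 μL total → factor 1000/200 = 5
Step 2: 0.1 mL + 0.4 mL = 0.5 mL total → factor 0.5/0.1 = 5
Step 3: v brought to 4000 μL → factor = 4000 μL/v
Step 4: 1000 μL brought to 10 mL → factor 10000/1000 = 10
Step 5: 10 mL + 90 mL = 100 mL total → factor 100/10 = 10
Product of known-step factors = 2500
Overall factor = 2.00 × 10^9 PFU/mL / (4.00 × 10^4 PFU/mL) = 50000
Step-3 factor = 50000 / 2500 = 20
v = 4000 μL / 20 = 200 μL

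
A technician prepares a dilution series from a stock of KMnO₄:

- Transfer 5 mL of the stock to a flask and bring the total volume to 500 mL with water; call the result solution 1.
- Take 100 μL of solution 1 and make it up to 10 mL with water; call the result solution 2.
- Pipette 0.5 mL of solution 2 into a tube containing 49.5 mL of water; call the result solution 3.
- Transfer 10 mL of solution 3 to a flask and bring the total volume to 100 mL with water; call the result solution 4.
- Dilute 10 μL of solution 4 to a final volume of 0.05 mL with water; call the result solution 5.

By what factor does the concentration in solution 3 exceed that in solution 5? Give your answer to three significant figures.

50.0

Step 1: 5 mL brought to 500 mL → factor 500/5 = 100
Step 2: 100 μL brought to 10 mL → factor 10000/100 = 100
Step 3: 0.5 mL + 49.5 mL = 50 mL total → factor 50/0.5 = 100
Step 4: 10 mL brought to 100 mL → factor 100/10 = 10
Step 5: 10 μL brought to 0.05 mL → factor 50/10 = 5
Dilution factor to solution 3 = 1 × 10^6; to solution 5 = 5 × 10^7
[solution 3]/[solution 5] = (factor to solution 5)/(factor to solution 3) = 5 × 10^7/1 × 10^6 = 50.0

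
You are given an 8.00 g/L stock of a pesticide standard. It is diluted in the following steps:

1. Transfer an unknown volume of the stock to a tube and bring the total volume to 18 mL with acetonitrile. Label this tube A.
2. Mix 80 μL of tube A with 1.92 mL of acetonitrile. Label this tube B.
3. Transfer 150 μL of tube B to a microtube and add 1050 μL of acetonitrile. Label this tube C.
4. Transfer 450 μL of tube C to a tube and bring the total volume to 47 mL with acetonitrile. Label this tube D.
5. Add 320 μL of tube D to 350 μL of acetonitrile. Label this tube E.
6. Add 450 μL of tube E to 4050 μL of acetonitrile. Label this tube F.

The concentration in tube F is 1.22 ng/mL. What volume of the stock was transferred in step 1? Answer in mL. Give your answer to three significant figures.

Step 1: v brought to 18 mL → factor = 18 mL/v
Step 2: 80 μL + 1.92 mL = 2000 μL total → factor 2000/80 = 25
Step 3: 150 μL + 1050 μL = 1200 μL total → factor 1200/150 = 8
Step 4: 450 μL brought to 47 mL → factor 47000/450 = 104.44
Step 5: 320 μL + 350 μL = 670 μL total → factor 670/320 = 2.0938
Step 6: 450 μL + 4050 μL = 4500 μL total → factor 4500/450 = 10
Product of known-step factors = 4.3736 × 10^5
Overall factor = 8.00 g/L / (1.22 ng/mL) = 6.5574 × 10^6
Step-1 factor = 6.5574 × 10^6 / 4.3736 × 10^5 = 14.993
v = 18 mL / 14.993 = 1.20 mL

1.20 mL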